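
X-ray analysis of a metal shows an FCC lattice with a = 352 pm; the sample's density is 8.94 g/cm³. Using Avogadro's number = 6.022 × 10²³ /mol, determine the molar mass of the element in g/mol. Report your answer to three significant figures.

58.7 g/mol

An FCC cell has Z = 4 atoms; a = 3.520 × 10^-8 cm.
M = ρ·N_A·a³/Z = 8.94 × 6.022 × 10²³ × 4.361 × 10^-23 / 4 = 58.7 g/mol.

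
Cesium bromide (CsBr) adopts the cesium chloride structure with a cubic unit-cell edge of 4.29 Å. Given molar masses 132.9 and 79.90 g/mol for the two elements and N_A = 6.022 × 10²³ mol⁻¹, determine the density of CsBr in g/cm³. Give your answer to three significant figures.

4.48 g/cm³

The cesium chloride structure contains Z = 1 formula unit per cell; M(CsBr) = 132.9 + 79.90 = 212.8 g/mol.
a³ = (4.290 × 10^-8 cm)³ = 7.895 × 10^-23 cm³.
ρ = 1 × 212.8 / (6.022 × 10²³ × 7.895 × 10^-23) = 4.476 g/cm³.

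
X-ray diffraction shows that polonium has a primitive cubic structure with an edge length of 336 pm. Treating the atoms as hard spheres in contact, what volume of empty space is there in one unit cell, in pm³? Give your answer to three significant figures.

1.81 × 10^7 pm³

In a simple cubic lattice atoms touch along the cell edge, so a = 2r, so r = 0.5000a = 168.0 pm.
V_cell = a³ = 3.793 × 10^7 pm³; V_atoms = 1 × (4/3)πr³ = 1.986 × 10^7 pm³.
Empty space = 3.793 × 10^7 − 1.986 × 10^7 = 1.81 × 10^7 pm³.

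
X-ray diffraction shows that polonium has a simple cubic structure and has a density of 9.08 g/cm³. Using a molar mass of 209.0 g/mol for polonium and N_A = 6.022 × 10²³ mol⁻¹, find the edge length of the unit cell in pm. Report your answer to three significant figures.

337 pm

With Z = 1 atom per simple cubic cell, a³ = Z·M/(N_A·ρ) = 1 × 209.0 / (6.022 × 10²³ × 9.080 g/cm³) = 3.822 × 10^-23 cm³.
a = (3.822 × 10^-23)^(1/3) = 3.369 × 10^-8 cm = 337 pm.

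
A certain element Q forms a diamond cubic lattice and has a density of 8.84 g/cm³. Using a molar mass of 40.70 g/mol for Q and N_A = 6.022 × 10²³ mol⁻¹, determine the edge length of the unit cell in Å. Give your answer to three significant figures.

With Z = 8 atoms per diamond cubic cell, a³ = Z·M/(N_A·ρ) = 8 × 40.70 / (6.022 × 10²³ × 8.840 g/cm³) = 6.116 × 10^-23 cm³.
a = (6.116 × 10^-23)^(1/3) = 3.940 × 10^-8 cm = 3.94 Å.

3.94 Å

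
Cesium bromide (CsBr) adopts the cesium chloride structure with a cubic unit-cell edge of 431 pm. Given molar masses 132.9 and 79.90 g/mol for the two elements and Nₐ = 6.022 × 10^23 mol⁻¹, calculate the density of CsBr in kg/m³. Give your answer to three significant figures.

The cesium chloride structure contains Z = 1 formula unit per cell; M(CsBr) = 132.9 + 79.90 = 212.8 g/mol.
a³ = (4.310 × 10^-8 cm)³ = 8.006 × 10^-23 cm³.
ρ = 1 × 212.8 / (6.022 × 10²³ × 8.006 × 10^-23) = 4.414 g/cm³ = 4410 kg/m³.

4410 kg/m³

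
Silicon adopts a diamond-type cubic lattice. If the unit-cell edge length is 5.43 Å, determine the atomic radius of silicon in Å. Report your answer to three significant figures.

1.18 Å

In a diamond cubic lattice, nearest neighbors lie along the body diagonal with √3·a = 8r.
r = √3·a/8 = 1.7321 × 5.43 / 8 = 1.18 Å.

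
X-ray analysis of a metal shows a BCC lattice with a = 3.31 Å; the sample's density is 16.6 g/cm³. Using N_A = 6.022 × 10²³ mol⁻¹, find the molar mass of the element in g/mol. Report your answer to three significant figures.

181 g/mol

A BCC cell has Z = 2 atoms; a = 3.310 × 10^-8 cm.
M = ρ·N_A·a³/Z = 16.6 × 6.022 × 10²³ × 3.626 × 10^-23 / 2 = 181 g/mol.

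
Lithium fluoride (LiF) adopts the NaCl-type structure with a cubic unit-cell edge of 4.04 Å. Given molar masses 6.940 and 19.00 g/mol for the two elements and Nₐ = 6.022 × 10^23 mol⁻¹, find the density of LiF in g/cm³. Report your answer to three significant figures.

2.61 g/cm³

The NaCl-type structure contains Z = 4 formula units per cell; M(LiF) = 6.940 + 19.00 = 25.94 g/mol.
a³ = (4.040 × 10^-8 cm)³ = 6.594 × 10^-23 cm³.
ρ = 4 × 25.94 / (6.022 × 10²³ × 6.594 × 10^-23) = 2.613 g/cm³.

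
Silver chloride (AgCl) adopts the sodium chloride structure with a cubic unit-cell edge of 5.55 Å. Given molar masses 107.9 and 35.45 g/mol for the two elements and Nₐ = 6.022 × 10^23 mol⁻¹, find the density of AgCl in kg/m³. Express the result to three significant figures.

5570 kg/m³

The sodium chloride structure contains Z = 4 formula units per cell; M(AgCl) = 107.9 + 35.45 = 143.35 g/mol.
a³ = (5.550 × 10^-8 cm)³ = 1.710 × 10^-22 cm³.
ρ = 4 × 143.35 / (6.022 × 10²³ × 1.710 × 10^-22) = 5.570 g/cm³ = 5570 kg/m³.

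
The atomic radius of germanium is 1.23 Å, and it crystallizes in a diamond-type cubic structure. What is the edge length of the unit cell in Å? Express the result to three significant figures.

In a diamond cubic lattice, nearest neighbors lie along the body diagonal with √3·a = 8r.
a = 8r/√3 = 8 × 1.23 / 1.7321 = 5.68 Å.

5.68 Å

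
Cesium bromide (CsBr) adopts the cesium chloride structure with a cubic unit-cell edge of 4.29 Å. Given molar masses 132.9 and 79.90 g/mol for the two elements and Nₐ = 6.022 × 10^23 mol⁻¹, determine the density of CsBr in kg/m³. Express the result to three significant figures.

4480 kg/m³

The cesium chloride structure contains Z = 1 formula unit per cell; M(CsBr) = 132.9 + 79.90 = 212.8 g/mol.
a³ = (4.290 × 10^-8 cm)³ = 7.895 × 10^-23 cm³.
ρ = 1 × 212.8 / (6.022 × 10²³ × 7.895 × 10^-23) = 4.476 g/cm³ = 4480 kg/m³.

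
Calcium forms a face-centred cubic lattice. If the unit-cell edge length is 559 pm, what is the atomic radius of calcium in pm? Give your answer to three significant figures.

198 pm

In an FCC lattice, atoms touch along the face diagonal, so √2·a = 4r.
r = √2·a/4 = 1.4142 × 559 / 4 = 198 pm.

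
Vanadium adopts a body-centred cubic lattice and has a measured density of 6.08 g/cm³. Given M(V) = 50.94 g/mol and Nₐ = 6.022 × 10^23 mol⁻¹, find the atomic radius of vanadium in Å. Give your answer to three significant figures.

For a BCC cell (Z = 2), a³ = Z·M/(N_A·ρ) = 2 × 50.94 / (6.022 × 10²³ × 6.080) = 2.783 × 10^-23 cm³, so a = 3.030 × 10^-8 cm = 3.030 Å.
Atoms touch along the body diagonal, so √3·a = 4r, so r = 0.4330 × a = 1.31 Å.

1.31 Å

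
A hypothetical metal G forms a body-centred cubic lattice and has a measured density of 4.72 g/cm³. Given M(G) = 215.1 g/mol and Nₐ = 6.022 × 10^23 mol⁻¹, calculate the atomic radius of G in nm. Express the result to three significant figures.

For a BCC cell (Z = 2), a³ = Z·M/(N_A·ρ) = 2 × 215.1 / (6.022 × 10²³ × 4.720) = 1.514 × 10^-22 cm³, so a = 5.329 × 10^-8 cm = 0.5329 nm.
Atoms touch along the body diagonal, so √3·a = 4r, so r = 0.4330 × a = 0.231 nm.

0.231 nm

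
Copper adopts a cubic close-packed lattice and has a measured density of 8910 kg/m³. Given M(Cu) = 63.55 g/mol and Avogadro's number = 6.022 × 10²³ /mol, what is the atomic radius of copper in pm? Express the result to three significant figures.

128 pm

For an FCC cell (Z = 4), a³ = Z·M/(N_A·ρ) = 4 × 63.55 / (6.022 × 10²³ × 8.910) = 4.738 × 10^-23 cm³, so a = 3.618 × 10^-8 cm = 361.8 pm.
Atoms touch along the face diagonal, so √2·a = 4r, so r = 0.3536 × a = 128 pm.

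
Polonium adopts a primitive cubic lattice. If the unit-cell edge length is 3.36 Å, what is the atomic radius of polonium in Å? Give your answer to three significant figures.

1.68 Å

In a simple cubic lattice, atoms touch along the cell edge, so a = 2r.
r = a/2 = 3.36/2 = 1.68 Å.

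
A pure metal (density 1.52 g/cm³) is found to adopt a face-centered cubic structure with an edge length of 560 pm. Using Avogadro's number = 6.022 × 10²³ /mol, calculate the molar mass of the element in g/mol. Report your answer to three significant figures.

40.2 g/mol

An FCC cell has Z = 4 atoms; a = 5.600 × 10^-8 cm.
M = ρ·N_A·a³/Z = 1.52 × 6.022 × 10²³ × 1.756 × 10^-22 / 4 = 40.2 g/mol.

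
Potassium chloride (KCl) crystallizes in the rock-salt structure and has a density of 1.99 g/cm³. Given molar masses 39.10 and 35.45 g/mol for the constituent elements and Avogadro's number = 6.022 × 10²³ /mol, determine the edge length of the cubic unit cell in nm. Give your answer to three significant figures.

M(KCl) = 74.55 g/mol; Z = 4 formula units per cell.
a³ = Z·M/(N_A·ρ) = 4 × 74.55 / (6.022 × 10²³ × 1.99) = 2.488 × 10^-22 cm³, so a = 6.290 × 10^-8 cm = 0.629 nm.

0.629 nm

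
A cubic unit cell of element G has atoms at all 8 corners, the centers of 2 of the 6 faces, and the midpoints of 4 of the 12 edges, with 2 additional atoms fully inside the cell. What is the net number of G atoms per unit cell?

Corner atoms are shared by 8 cells (1/8 each), face atoms by 2 (1/2 each), edge atoms by 4 (1/4 each), interior atoms are unshared.
Net atoms = 8 × 1/8 + 2 × 1/2 + 4 × 1/4 + 2 = 1 + 1 + 1 + 2 = 5.

5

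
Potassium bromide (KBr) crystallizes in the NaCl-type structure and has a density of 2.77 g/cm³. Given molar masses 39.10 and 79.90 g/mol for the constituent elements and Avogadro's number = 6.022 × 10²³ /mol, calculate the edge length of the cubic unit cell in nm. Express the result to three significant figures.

0.658 nm

M(KBr) = 119.0 g/mol; Z = 4 formula units per cell.
a³ = Z·M/(N_A·ρ) = 4 × 119.0 / (6.022 × 10²³ × 2.77) = 2.854 × 10^-22 cm³, so a = 6.584 × 10^-8 cm = 0.658 nm.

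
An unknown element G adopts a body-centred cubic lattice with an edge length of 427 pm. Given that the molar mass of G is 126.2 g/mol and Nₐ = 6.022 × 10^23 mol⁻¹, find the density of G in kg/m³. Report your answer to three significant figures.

5380 kg/m³

A BCC unit cell contains Z = 2 atoms.
Cell volume: a³ = (427 pm)³ = (4.270 × 10^-8 cm)³ = 7.785 × 10^-23 cm³.
ρ = Z·M/(N_A·a³) = 2 × 126.2 / (6.022 × 10²³ × 7.785 × 10^-23) = 5.384 g/cm³ = 5380 kg/m³.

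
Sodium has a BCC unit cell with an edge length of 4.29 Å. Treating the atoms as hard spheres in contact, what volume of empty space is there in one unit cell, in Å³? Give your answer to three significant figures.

25.3 Å³

In a BCC lattice atoms touch along the body diagonal, so √3·a = 4r, so r = 0.4330a = 1.858 Å.
V_cell = a³ = 78.95 Å³; V_atoms = 2 × (4/3)πr³ = 53.70 Å³.
Empty space = 78.95 − 53.70 = 25.3 Å³.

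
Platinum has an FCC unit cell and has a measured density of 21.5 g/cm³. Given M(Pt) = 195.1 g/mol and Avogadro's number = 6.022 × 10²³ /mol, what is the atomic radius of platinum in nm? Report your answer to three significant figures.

For an FCC cell (Z = 4), a³ = Z·M/(N_A·ρ) = 4 × 195.1 / (6.022 × 10²³ × 21.50) = 6.028 × 10^-23 cm³, so a = 3.921 × 10^-8 cm = 0.3921 nm.
Atoms touch along the face diagonal, so √2·a = 4r, so r = 0.3536 × a = 0.139 nm.

0.139 nm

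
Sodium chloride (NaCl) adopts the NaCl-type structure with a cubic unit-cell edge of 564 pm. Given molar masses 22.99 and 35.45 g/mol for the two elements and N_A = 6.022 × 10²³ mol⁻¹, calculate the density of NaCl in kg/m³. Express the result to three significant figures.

2160 kg/m³

The NaCl-type structure contains Z = 4 formula units per cell; M(NaCl) = 22.99 + 35.45 = 58.44 g/mol.
a³ = (5.640 × 10^-8 cm)³ = 1.794 × 10^-22 cm³.
ρ = 4 × 58.44 / (6.022 × 10²³ × 1.794 × 10^-22) = 2.164 g/cm³ = 2160 kg/m³.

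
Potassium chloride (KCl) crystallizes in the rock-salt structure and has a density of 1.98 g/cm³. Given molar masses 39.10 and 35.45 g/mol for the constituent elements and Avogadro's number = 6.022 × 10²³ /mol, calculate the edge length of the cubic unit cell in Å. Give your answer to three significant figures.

6.30 Å

M(KCl) = 74.55 g/mol; Z = 4 formula units per cell.
a³ = Z·M/(N_A·ρ) = 4 × 74.55 / (6.022 × 10²³ × 1.98) = 2.501 × 10^-22 cm³, so a = 6.300 × 10^-8 cm = 6.30 Å.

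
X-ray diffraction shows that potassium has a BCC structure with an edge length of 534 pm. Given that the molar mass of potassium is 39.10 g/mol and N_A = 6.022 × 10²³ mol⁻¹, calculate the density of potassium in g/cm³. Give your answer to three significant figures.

A BCC unit cell contains Z = 2 atoms.
Cell volume: a³ = (534 pm)³ = (5.340 × 10^-8 cm)³ = 1.523 × 10^-22 cm³.
ρ = Z·M/(N_A·a³) = 2 × 39.10 / (6.022 × 10²³ × 1.523 × 10^-22) = 0.8528 g/cm³.

0.853 g/cm³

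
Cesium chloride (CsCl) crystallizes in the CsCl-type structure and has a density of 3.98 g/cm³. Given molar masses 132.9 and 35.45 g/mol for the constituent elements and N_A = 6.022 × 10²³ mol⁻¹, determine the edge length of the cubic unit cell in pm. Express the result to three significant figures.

M(CsCl) = 168.35 g/mol; Z = 1 formula unit per cell.
a³ = Z·M/(N_A·ρ) = 1 × 168.35 / (6.022 × 10²³ × 3.98) = 7.024 × 10^-23 cm³, so a = 4.126 × 10^-8 cm = 413 pm.

413 pm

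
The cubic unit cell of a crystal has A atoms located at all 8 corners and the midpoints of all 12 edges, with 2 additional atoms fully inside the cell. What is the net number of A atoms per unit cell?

Corner atoms are shared by 8 cells (1/8 each), edge atoms by 4 (1/4 each), interior atoms are unshared.
Net atoms = 8 × 1/8 + 12 × 1/4 + 2 = 1 + 3 + 2 = 6.

6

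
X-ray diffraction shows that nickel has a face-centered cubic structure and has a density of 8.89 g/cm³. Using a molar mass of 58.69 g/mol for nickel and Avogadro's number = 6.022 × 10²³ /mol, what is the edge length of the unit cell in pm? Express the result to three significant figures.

With Z = 4 atoms per FCC cell, a³ = Z·M/(N_A·ρ) = 4 × 58.69 / (6.022 × 10²³ × 8.890 g/cm³) = 4.385 × 10^-23 cm³.
a = (4.385 × 10^-23)^(1/3) = 3.526 × 10^-8 cm = 353 pm.

353 pm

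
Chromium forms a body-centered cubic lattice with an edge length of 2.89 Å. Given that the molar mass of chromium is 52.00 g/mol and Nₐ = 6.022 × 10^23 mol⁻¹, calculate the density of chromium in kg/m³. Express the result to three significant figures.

A BCC unit cell contains Z = 2 atoms.
Cell volume: a³ = (2.89 Å)³ = (2.890 × 10^-8 cm)³ = 2.414 × 10^-23 cm³.
ρ = Z·M/(N_A·a³) = 2 × 52.00 / (6.022 × 10²³ × 2.414 × 10^-23) = 7.155 g/cm³ = 7150 kg/m³.

7150 kg/m³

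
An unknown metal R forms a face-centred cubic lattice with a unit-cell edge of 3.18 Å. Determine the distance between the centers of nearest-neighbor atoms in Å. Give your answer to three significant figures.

In an FCC structure, atoms touch along the face diagonal, so √2·a = 4r; the nearest-neighbor distance equals 2r = 0.7071·a.
d = 0.7071 × 3.18 = 2.25 Å.

2.25 Å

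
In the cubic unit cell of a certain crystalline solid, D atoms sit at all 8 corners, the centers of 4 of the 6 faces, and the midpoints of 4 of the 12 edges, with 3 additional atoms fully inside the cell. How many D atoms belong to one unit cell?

7

Corner atoms are shared by 8 cells (1/8 each), face atoms by 2 (1/2 each), edge atoms by 4 (1/4 each), interior atoms are unshared.
Net atoms = 8 × 1/8 + 4 × 1/2 + 4 × 1/4 + 3 = 1 + 2 + 1 + 3 = 7.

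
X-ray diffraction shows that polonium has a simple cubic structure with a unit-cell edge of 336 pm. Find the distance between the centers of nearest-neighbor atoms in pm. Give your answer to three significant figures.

In a simple cubic structure, atoms touch along the cell edge, so a = 2r; the nearest-neighbor distance equals 2r = 1.000·a.
d = 1.000 × 336 = 336 pm.

336 pm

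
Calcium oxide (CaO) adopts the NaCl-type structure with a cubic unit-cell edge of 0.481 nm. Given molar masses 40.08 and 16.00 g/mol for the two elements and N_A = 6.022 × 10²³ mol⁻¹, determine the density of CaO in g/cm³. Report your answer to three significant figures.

3.35 g/cm³

The NaCl-type structure contains Z = 4 formula units per cell; M(CaO) = 40.08 + 16.00 = 56.08 g/mol.
a³ = (4.810 × 10^-8 cm)³ = 1.113 × 10^-22 cm³.
ρ = 4 × 56.08 / (6.022 × 10²³ × 1.113 × 10^-22) = 3.347 g/cm³.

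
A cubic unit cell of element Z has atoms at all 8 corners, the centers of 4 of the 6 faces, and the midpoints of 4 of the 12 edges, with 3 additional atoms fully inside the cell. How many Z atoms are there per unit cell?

7

Corner atoms are shared by 8 cells (1/8 each), face atoms by 2 (1/2 each), edge atoms by 4 (1/4 each), interior atoms are unshared.
Net atoms = 8 × 1/8 + 4 × 1/2 + 4 × 1/4 + 3 = 1 + 2 + 1 + 3 = 7.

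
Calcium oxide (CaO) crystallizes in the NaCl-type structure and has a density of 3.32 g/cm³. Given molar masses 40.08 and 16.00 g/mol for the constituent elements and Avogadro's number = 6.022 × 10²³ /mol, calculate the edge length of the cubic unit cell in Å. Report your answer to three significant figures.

4.82 Å

M(CaO) = 56.08 g/mol; Z = 4 formula units per cell.
a³ = Z·M/(N_A·ρ) = 4 × 56.08 / (6.022 × 10²³ × 3.32) = 1.122 × 10^-22 cm³, so a = 4.823 × 10^-8 cm = 4.82 Å.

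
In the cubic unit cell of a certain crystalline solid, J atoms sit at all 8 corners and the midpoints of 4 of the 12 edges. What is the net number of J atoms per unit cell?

Corner atoms are shared by 8 cells (1/8 each), edge atoms by 4 (1/4 each).
Net atoms = 8 × 1/8 + 4 × 1/4 = 1 + 1 = 2.

2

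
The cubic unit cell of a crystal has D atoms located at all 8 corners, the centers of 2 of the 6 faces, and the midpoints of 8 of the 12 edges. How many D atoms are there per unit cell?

4

Corner atoms are shared by 8 cells (1/8 each), face atoms by 2 (1/2 each), edge atoms by 4 (1/4 each).
Net atoms = 8 × 1/8 + 2 × 1/2 + 8 × 1/4 = 1 + 1 + 2 = 4.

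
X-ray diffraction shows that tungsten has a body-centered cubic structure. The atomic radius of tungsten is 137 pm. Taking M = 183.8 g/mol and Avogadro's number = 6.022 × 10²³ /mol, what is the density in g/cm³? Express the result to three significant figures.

In a BCC lattice, atoms touch along the body diagonal, so √3·a = 4r, giving a = 316.4 pm = 3.164 × 10^-8 cm.
With Z = 2, ρ = Z·M/(N_A·a³) = 2 × 183.8 / (6.022 × 10²³ × 3.167 × 10^-23) = 19.27 g/cm³.

19.3 g/cm³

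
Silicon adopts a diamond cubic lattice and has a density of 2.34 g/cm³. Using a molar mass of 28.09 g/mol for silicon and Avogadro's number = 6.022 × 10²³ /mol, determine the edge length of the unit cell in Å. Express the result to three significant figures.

5.42 Å

With Z = 8 atoms per diamond cubic cell, a³ = Z·M/(N_A·ρ) = 8 × 28.09 / (6.022 × 10²³ × 2.340 g/cm³) = 1.595 × 10^-22 cm³.
a = (1.595 × 10^-22)^(1/3) = 5.423 × 10^-8 cm = 5.42 Å.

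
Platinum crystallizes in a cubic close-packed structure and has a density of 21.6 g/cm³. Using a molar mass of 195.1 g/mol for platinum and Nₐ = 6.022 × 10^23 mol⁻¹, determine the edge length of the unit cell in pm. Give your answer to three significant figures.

391 pm

With Z = 4 atoms per FCC cell, a³ = Z·M/(N_A·ρ) = 4 × 195.1 / (6.022 × 10²³ × 21.60 g/cm³) = 6.000 × 10^-23 cm³.
a = (6.000 × 10^-23)^(1/3) = 3.915 × 10^-8 cm = 391 pm.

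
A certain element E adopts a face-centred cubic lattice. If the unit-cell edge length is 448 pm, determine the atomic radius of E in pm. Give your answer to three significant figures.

In an FCC lattice, atoms touch along the face diagonal, so √2·a = 4r.
r = √2·a/4 = 1.4142 × 448 / 4 = 158 pm.

158 pm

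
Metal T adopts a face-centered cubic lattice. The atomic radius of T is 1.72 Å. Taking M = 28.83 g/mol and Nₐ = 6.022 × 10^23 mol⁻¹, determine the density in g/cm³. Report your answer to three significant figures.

1.66 g/cm³

In an FCC lattice, atoms touch along the face diagonal, so √2·a = 4r, giving a = 4.865 Å = 4.865 × 10^-8 cm.
With Z = 4, ρ = Z·M/(N_A·a³) = 4 × 28.83 / (6.022 × 10²³ × 1.151 × 10^-22) = 1.663 g/cm³.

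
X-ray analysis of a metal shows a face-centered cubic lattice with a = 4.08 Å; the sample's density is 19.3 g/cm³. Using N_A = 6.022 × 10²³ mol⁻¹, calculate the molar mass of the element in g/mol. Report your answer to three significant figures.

197 g/mol

An FCC cell has Z = 4 atoms; a = 4.080 × 10^-8 cm.
M = ρ·N_A·a³/Z = 19.3 × 6.022 × 10²³ × 6.792 × 10^-23 / 4 = 197 g/mol.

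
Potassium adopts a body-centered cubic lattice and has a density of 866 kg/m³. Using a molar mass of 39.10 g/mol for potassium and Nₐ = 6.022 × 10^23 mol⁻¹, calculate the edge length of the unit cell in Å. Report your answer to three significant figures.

With Z = 2 atoms per BCC cell, a³ = Z·M/(N_A·ρ) = 2 × 39.10 / (6.022 × 10²³ × 0.8660 g/cm³) = 1.500 × 10^-22 cm³.
a = (1.500 × 10^-22)^(1/3) = 5.313 × 10^-8 cm = 5.31 Å.

5.31 Å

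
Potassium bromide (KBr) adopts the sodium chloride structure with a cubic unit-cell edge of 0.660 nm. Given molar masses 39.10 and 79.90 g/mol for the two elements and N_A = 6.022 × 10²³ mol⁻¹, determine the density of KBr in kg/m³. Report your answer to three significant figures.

2750 kg/m³

The sodium chloride structure contains Z = 4 formula units per cell; M(KBr) = 39.10 + 79.90 = 119.0 g/mol.
a³ = (6.600 × 10^-8 cm)³ = 2.875 × 10^-22 cm³.
ρ = 4 × 119.0 / (6.022 × 10²³ × 2.875 × 10^-22) = 2.749 g/cm³ = 2750 kg/m³.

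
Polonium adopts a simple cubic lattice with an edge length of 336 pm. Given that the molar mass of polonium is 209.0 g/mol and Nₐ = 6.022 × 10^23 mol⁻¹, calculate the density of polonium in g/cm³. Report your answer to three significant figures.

9.15 g/cm³

A simple cubic unit cell contains Z = 1 atom.
Cell volume: a³ = (336 pm)³ = (3.360 × 10^-8 cm)³ = 3.793 × 10^-23 cm³.
ρ = Z·M/(N_A·a³) = 1 × 209.0 / (6.022 × 10²³ × 3.793 × 10^-23) = 9.149 g/cm³.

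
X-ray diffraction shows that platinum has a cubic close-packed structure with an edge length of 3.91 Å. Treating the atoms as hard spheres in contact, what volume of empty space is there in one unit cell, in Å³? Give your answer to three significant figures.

In an FCC lattice atoms touch along the face diagonal, so √2·a = 4r, so r = 0.3536a = 1.382 Å.
V_cell = a³ = 59.78 Å³; V_atoms = 4 × (4/3)πr³ = 44.26 Å³.
Empty space = 59.78 − 44.26 = 15.5 Å³.

15.5 Å³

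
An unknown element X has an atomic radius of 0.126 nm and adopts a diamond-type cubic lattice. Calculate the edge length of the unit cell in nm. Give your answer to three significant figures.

0.582 nm

In a diamond cubic lattice, nearest neighbors lie along the body diagonal with √3·a = 8r.
a = 8r/√3 = 8 × 0.126 / 1.7321 = 0.582 nm.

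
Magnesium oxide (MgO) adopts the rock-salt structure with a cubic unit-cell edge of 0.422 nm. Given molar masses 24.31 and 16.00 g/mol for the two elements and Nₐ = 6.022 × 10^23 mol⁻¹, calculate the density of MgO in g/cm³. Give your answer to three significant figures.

3.56 g/cm³

The rock-salt structure contains Z = 4 formula units per cell; M(MgO) = 24.31 + 16.00 = 40.31 g/mol.
a³ = (4.220 × 10^-8 cm)³ = 7.515 × 10^-23 cm³.
ρ = 4 × 40.31 / (6.022 × 10²³ × 7.515 × 10^-23) = 3.563 g/cm³.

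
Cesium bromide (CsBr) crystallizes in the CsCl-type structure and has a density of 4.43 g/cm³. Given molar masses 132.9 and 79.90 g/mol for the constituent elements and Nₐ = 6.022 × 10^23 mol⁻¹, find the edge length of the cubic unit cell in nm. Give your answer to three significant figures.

0.430 nm

M(CsBr) = 212.8 g/mol; Z = 1 formula unit per cell.
a³ = Z·M/(N_A·ρ) = 1 × 212.8 / (6.022 × 10²³ × 4.43) = 7.977 × 10^-23 cm³, so a = 4.305 × 10^-8 cm = 0.430 nm.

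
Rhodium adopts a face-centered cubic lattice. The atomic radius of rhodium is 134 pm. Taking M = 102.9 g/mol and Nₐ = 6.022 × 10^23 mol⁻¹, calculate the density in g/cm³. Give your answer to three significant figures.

In an FCC lattice, atoms touch along the face diagonal, so √2·a = 4r, giving a = 379.0 pm = 3.790 × 10^-8 cm.
With Z = 4, ρ = Z·M/(N_A·a³) = 4 × 102.9 / (6.022 × 10²³ × 5.444 × 10^-23) = 12.55 g/cm³.

12.6 g/cm³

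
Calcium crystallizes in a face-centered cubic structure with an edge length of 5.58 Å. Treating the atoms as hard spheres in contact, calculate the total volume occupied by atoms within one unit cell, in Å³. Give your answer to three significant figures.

In an FCC lattice atoms touch along the face diagonal, so √2·a = 4r, so r = 0.3536a = 1.973 Å.
V_atoms = Z × (4/3)πr³ = 4 × (4/3)π × (1.973)³ = 129 Å³.

129 Å³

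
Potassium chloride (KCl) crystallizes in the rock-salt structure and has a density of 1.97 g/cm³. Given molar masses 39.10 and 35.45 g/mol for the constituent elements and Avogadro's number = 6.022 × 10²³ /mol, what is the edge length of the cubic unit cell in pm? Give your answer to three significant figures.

M(KCl) = 74.55 g/mol; Z = 4 formula units per cell.
a³ = Z·M/(N_A·ρ) = 4 × 74.55 / (6.022 × 10²³ × 1.97) = 2.514 × 10^-22 cm³, so a = 6.311 × 10^-8 cm = 631 pm.

631 pm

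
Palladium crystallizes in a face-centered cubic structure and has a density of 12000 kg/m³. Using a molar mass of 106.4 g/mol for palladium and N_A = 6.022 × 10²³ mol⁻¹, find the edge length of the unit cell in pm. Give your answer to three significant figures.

With Z = 4 atoms per FCC cell, a³ = Z·M/(N_A·ρ) = 4 × 106.4 / (6.022 × 10²³ × 12.00 g/cm³) = 5.890 × 10^-23 cm³.
a = (5.890 × 10^-23)^(1/3) = 3.891 × 10^-8 cm = 389 pm.

389 pm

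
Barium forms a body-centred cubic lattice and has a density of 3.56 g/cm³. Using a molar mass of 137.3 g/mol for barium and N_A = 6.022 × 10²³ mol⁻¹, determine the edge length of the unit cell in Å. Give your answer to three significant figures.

With Z = 2 atoms per BCC cell, a³ = Z·M/(N_A·ρ) = 2 × 137.3 / (6.022 × 10²³ × 3.560 g/cm³) = 1.281 × 10^-22 cm³.
a = (1.281 × 10^-22)^(1/3) = 5.041 × 10^-8 cm = 5.04 Å.

5.04 Å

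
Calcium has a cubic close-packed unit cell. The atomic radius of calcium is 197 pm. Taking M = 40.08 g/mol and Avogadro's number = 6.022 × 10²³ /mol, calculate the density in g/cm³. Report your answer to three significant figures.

In an FCC lattice, atoms touch along the face diagonal, so √2·a = 4r, giving a = 557.2 pm = 5.572 × 10^-8 cm.
With Z = 4, ρ = Z·M/(N_A·a³) = 4 × 40.08 / (6.022 × 10²³ × 1.730 × 10^-22) = 1.539 g/cm³.

1.54 g/cm³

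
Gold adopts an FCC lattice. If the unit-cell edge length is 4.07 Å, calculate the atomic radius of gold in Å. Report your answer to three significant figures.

In an FCC lattice, atoms touch along the face diagonal, so √2·a = 4r.
r = √2·a/4 = 1.4142 × 4.07 / 4 = 1.44 Å.

1.44 Å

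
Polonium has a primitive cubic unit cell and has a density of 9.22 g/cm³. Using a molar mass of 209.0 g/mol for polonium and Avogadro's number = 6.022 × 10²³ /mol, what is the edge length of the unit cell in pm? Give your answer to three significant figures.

With Z = 1 atom per simple cubic cell, a³ = Z·M/(N_A·ρ) = 1 × 209.0 / (6.022 × 10²³ × 9.220 g/cm³) = 3.764 × 10^-23 cm³.
a = (3.764 × 10^-23)^(1/3) = 3.351 × 10^-8 cm = 335 pm.

335 pm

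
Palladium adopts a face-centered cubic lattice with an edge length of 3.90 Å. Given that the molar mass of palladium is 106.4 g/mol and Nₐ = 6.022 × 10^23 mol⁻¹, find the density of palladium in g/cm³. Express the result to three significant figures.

An FCC unit cell contains Z = 4 atoms.
Cell volume: a³ = (3.90 Å)³ = (3.900 × 10^-8 cm)³ = 5.932 × 10^-23 cm³.
ρ = Z·M/(N_A·a³) = 4 × 106.4 / (6.022 × 10²³ × 5.932 × 10^-23) = 11.91 g/cm³.

11.9 g/cm³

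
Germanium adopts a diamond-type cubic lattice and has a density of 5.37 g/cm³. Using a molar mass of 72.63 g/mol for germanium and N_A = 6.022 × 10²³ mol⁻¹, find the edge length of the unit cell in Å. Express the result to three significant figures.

With Z = 8 atoms per diamond cubic cell, a³ = Z·M/(N_A·ρ) = 8 × 72.63 / (6.022 × 10²³ × 5.370 g/cm³) = 1.797 × 10^-22 cm³.
a = (1.797 × 10^-22)^(1/3) = 5.643 × 10^-8 cm = 5.64 Å.

5.64 Å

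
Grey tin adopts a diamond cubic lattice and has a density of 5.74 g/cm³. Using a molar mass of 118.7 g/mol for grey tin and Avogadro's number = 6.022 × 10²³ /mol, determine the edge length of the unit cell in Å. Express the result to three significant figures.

6.50 Å

With Z = 8 atoms per diamond cubic cell, a³ = Z·M/(N_A·ρ) = 8 × 118.7 / (6.022 × 10²³ × 5.740 g/cm³) = 2.747 × 10^-22 cm³.
a = (2.747 × 10^-22)^(1/3) = 6.501 × 10^-8 cm = 6.50 Å.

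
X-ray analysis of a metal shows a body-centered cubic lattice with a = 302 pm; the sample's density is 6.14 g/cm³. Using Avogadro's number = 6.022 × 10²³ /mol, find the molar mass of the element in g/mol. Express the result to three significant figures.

A BCC cell has Z = 2 atoms; a = 3.020 × 10^-8 cm.
M = ρ·N_A·a³/Z = 6.14 × 6.022 × 10²³ × 2.754 × 10^-23 / 2 = 50.9 g/mol.

50.9 g/mol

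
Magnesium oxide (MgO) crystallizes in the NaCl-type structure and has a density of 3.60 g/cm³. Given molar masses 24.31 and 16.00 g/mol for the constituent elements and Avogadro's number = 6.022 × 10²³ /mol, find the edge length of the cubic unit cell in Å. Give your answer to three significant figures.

4.21 Å

M(MgO) = 40.31 g/mol; Z = 4 formula units per cell.
a³ = Z·M/(N_A·ρ) = 4 × 40.31 / (6.022 × 10²³ × 3.60) = 7.438 × 10^-23 cm³, so a = 4.205 × 10^-8 cm = 4.21 Å.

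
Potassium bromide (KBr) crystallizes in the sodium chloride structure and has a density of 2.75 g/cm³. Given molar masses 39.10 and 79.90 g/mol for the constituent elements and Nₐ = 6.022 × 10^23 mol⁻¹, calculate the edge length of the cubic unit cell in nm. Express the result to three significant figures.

0.660 nm

M(KBr) = 119.0 g/mol; Z = 4 formula units per cell.
a³ = Z·M/(N_A·ρ) = 4 × 119.0 / (6.022 × 10²³ × 2.75) = 2.874 × 10^-22 cm³, so a = 6.600 × 10^-8 cm = 0.660 nm.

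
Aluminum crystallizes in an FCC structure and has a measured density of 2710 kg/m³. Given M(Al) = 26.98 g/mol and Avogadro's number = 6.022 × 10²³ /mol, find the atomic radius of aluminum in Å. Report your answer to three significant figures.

For an FCC cell (Z = 4), a³ = Z·M/(N_A·ρ) = 4 × 26.98 / (6.022 × 10²³ × 2.710) = 6.613 × 10^-23 cm³, so a = 4.044 × 10^-8 cm = 4.044 Å.
Atoms touch along the face diagonal, so √2·a = 4r, so r = 0.3536 × a = 1.43 Å.

1.43 Å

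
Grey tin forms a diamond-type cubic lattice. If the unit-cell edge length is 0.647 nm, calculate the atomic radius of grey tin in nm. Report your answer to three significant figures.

In a diamond cubic lattice, nearest neighbors lie along the body diagonal with √3·a = 8r.
r = √3·a/8 = 1.7321 × 0.647 / 8 = 0.140 nm.

0.140 nm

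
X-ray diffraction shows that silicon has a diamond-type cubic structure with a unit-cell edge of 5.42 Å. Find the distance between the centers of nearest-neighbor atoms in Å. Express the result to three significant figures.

2.35 Å

In a diamond cubic structure, nearest neighbors lie along the body diagonal with √3·a = 8r; the nearest-neighbor distance equals 2r = 0.4330·a.
d = 0.4330 × 5.42 = 2.35 Å.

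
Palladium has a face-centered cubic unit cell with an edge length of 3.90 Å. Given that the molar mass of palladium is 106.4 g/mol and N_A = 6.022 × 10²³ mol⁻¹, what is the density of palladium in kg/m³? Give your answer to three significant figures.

11900 kg/m³

An FCC unit cell contains Z = 4 atoms.
Cell volume: a³ = (3.90 Å)³ = (3.900 × 10^-8 cm)³ = 5.932 × 10^-23 cm³.
ρ = Z·M/(N_A·a³) = 4 × 106.4 / (6.022 × 10²³ × 5.932 × 10^-23) = 11.91 g/cm³ = 11900 kg/m³.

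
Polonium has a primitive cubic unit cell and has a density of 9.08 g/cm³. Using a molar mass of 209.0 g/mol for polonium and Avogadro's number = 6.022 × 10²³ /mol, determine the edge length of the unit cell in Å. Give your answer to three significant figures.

With Z = 1 atom per simple cubic cell, a³ = Z·M/(N_A·ρ) = 1 × 209.0 / (6.022 × 10²³ × 9.080 g/cm³) = 3.822 × 10^-23 cm³.
a = (3.822 × 10^-23)^(1/3) = 3.369 × 10^-8 cm = 3.37 Å.

3.37 Å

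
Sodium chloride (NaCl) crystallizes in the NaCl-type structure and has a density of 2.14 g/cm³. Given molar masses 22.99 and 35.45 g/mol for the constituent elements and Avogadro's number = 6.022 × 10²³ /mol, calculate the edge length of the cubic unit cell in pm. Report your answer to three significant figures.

M(NaCl) = 58.44 g/mol; Z = 4 formula units per cell.
a³ = Z·M/(N_A·ρ) = 4 × 58.44 / (6.022 × 10²³ × 2.14) = 1.814 × 10^-22 cm³, so a = 5.661 × 10^-8 cm = 566 pm.

566 pm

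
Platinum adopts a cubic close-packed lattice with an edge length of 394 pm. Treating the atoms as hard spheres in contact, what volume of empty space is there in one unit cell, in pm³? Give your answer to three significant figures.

1.59 × 10^7 pm³

In an FCC lattice atoms touch along the face diagonal, so √2·a = 4r, so r = 0.3536a = 139.3 pm.
V_cell = a³ = 6.116 × 10^7 pm³; V_atoms = 4 × (4/3)πr³ = 4.529 × 10^7 pm³.
Empty space = 6.116 × 10^7 − 4.529 × 10^7 = 1.59 × 10^7 pm³.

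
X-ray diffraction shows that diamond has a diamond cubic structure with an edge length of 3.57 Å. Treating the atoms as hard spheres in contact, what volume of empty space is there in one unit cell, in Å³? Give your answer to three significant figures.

In a diamond cubic lattice nearest neighbors lie along the body diagonal with √3·a = 8r, so r = 0.2165a = 0.7729 Å.
V_cell = a³ = 45.50 Å³; V_atoms = 8 × (4/3)πr³ = 15.47 Å³.
Empty space = 45.50 − 15.47 = 30.0 Å³.

30.0 Å³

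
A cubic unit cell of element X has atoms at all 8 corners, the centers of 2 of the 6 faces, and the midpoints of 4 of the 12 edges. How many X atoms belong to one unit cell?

3

Corner atoms are shared by 8 cells (1/8 each), face atoms by 2 (1/2 each), edge atoms by 4 (1/4 each).
Net atoms = 8 × 1/8 + 2 × 1/2 + 4 × 1/4 = 1 + 1 + 1 = 3.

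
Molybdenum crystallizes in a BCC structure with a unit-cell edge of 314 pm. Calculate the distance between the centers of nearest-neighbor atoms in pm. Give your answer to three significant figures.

272 pm

In a BCC structure, atoms touch along the body diagonal, so √3·a = 4r; the nearest-neighbor distance equals 2r = 0.8660·a.
d = 0.8660 × 314 = 272 pm.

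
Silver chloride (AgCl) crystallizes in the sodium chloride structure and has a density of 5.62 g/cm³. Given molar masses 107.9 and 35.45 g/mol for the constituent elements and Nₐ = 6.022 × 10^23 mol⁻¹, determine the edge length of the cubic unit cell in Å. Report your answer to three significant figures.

5.53 Å

M(AgCl) = 143.35 g/mol; Z = 4 formula units per cell.
a³ = Z·M/(N_A·ρ) = 4 × 143.35 / (6.022 × 10²³ × 5.62) = 1.694 × 10^-22 cm³, so a = 5.533 × 10^-8 cm = 5.53 Å.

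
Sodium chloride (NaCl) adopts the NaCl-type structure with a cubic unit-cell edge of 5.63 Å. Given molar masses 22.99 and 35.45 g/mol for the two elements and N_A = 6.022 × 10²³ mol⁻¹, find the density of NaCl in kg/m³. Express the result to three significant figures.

2180 kg/m³

The NaCl-type structure contains Z = 4 formula units per cell; M(NaCl) = 22.99 + 35.45 = 58.44 g/mol.
a³ = (5.630 × 10^-8 cm)³ = 1.785 × 10^-22 cm³.
ρ = 4 × 58.44 / (6.022 × 10²³ × 1.785 × 10^-22) = 2.175 g/cm³ = 2180 kg/m³.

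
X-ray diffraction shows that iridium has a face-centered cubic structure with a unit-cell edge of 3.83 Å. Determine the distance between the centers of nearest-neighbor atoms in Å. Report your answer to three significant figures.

In an FCC structure, atoms touch along the face diagonal, so √2·a = 4r; the nearest-neighbor distance equals 2r = 0.7071·a.
d = 0.7071 × 3.83 = 2.71 Å.

2.71 Å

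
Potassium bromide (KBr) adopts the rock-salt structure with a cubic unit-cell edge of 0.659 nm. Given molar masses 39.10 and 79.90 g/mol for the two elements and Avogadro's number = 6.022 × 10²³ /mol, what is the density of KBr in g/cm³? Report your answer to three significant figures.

2.76 g/cm³

The rock-salt structure contains Z = 4 formula units per cell; M(KBr) = 39.10 + 79.90 = 119.0 g/mol.
a³ = (6.590 × 10^-8 cm)³ = 2.862 × 10^-22 cm³.
ρ = 4 × 119.0 / (6.022 × 10²³ × 2.862 × 10^-22) = 2.762 g/cm³.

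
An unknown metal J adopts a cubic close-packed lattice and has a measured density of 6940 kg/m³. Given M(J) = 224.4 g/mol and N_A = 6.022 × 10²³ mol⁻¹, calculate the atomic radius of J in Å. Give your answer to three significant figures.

For an FCC cell (Z = 4), a³ = Z·M/(N_A·ρ) = 4 × 224.4 / (6.022 × 10²³ × 6.940) = 2.148 × 10^-22 cm³, so a = 5.989 × 10^-8 cm = 5.989 Å.
Atoms touch along the face diagonal, so √2·a = 4r, so r = 0.3536 × a = 2.12 Å.

2.12 Å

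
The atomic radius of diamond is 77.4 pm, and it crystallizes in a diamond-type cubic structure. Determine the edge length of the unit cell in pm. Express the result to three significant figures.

In a diamond cubic lattice, nearest neighbors lie along the body diagonal with √3·a = 8r.
a = 8r/√3 = 8 × 77.4 / 1.7321 = 357 pm.

357 pm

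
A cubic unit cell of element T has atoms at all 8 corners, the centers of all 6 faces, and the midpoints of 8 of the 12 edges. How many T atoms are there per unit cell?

6

Corner atoms are shared by 8 cells (1/8 each), face atoms by 2 (1/2 each), edge atoms by 4 (1/4 each).
Net atoms = 8 × 1/8 + 6 × 1/2 + 8 × 1/4 = 1 + 3 + 2 = 6.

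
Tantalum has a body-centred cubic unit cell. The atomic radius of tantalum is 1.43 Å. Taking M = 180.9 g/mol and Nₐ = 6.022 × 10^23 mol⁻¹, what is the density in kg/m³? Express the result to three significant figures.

In a BCC lattice, atoms touch along the body diagonal, so √3·a = 4r, giving a = 3.302 Å = 3.302 × 10^-8 cm.
With Z = 2, ρ = Z·M/(N_A·a³) = 2 × 180.9 / (6.022 × 10²³ × 3.602 × 10^-23) = 16.68 g/cm³ = 16700 kg/m³.

16700 kg/m³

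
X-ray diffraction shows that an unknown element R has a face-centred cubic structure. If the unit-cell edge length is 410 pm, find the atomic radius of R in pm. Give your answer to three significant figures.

In an FCC lattice, atoms touch along the face diagonal, so √2·a = 4r.
r = √2·a/4 = 1.4142 × 410 / 4 = 145 pm.

145 pm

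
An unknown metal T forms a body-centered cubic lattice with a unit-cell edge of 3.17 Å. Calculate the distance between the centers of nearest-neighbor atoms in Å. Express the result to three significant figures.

2.75 Å

In a BCC structure, atoms touch along the body diagonal, so √3·a = 4r; the nearest-neighbor distance equals 2r = 0.8660·a.
d = 0.8660 × 3.17 = 2.75 Å.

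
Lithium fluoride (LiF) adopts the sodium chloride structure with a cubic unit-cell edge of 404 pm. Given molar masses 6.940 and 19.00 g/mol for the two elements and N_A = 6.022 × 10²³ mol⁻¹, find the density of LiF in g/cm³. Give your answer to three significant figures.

The sodium chloride structure contains Z = 4 formula units per cell; M(LiF) = 6.940 + 19.00 = 25.94 g/mol.
a³ = (4.040 × 10^-8 cm)³ = 6.594 × 10^-23 cm³.
ρ = 4 × 25.94 / (6.022 × 10²³ × 6.594 × 10^-23) = 2.613 g/cm³.

2.61 g/cm³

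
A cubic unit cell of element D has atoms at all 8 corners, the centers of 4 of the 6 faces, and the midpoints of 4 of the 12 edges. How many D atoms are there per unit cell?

Corner atoms are shared by 8 cells (1/8 each), face atoms by 2 (1/2 each), edge atoms by 4 (1/4 each).
Net atoms = 8 × 1/8 + 4 × 1/2 + 4 × 1/4 = 1 + 2 + 1 = 4.

4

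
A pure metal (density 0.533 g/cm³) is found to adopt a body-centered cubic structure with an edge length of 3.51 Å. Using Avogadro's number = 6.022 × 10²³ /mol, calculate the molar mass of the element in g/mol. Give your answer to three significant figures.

A BCC cell has Z = 2 atoms; a = 3.510 × 10^-8 cm.
M = ρ·N_A·a³/Z = 0.533 × 6.022 × 10²³ × 4.324 × 10^-23 / 2 = 6.94 g/mol.

6.94 g/mol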